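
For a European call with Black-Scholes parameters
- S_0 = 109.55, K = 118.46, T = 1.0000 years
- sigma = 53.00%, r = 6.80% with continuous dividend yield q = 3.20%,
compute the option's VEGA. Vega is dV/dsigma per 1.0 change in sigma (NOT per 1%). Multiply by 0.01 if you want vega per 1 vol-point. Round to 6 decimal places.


Answer: Vega = 41.606573

Derivation:
d1 = 0.1853881419; d2 = -0.3446118581
phi(d1) = 0.3921452725; exp(-qT) = 0.9685065821; exp(-rT) = 0.9342604736
Vega = S * exp(-qT) * phi(d1) * sqrt(T) = 109.5500 * 0.9685065821 * 0.3921452725 * 1.0000000000 = 41.606573


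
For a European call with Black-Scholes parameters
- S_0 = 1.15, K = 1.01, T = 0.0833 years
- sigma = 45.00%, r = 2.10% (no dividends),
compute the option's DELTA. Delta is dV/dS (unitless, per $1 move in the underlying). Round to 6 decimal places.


d1 = 1.0778978948; d2 = 0.9480200676
phi(d1) = 0.2231590643; exp(-qT) = 1.0000000000; exp(-rT) = 0.9982522291
N(d1) = 0.8594603375
Delta = exp(-qT) * N(d1) = 1.0000000000 * 0.8594603375 = 0.859460

Answer: Delta = 0.859460


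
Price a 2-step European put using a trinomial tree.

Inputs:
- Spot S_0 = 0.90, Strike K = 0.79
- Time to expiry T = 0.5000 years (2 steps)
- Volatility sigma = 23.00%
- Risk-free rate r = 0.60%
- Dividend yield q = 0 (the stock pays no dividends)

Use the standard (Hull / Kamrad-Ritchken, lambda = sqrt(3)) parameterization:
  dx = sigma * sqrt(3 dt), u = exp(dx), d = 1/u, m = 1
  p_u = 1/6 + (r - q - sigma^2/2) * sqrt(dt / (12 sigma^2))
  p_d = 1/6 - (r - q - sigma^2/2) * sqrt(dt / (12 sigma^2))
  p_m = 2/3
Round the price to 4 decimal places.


dt = T/N = 0.250000; dx = sigma*sqrt(3*dt) = 0.199186
u = exp(dx) = 1.220409; d = 1/u = 0.819398
p_u = 0.153833, p_m = 0.666667, p_d = 0.179500
Discount per step: exp(-r*dt) = 0.998501
Stock lattice S(k, j) with j the centered position index:
  k=0: S(0,+0) = 0.9000
  k=1: S(1,-1) = 0.7375; S(1,+0) = 0.9000; S(1,+1) = 1.0984
  k=2: S(2,-2) = 0.6043; S(2,-1) = 0.7375; S(2,+0) = 0.9000; S(2,+1) = 1.0984; S(2,+2) = 1.3405
Terminal payoffs V(N, j) = max(K - S_T, 0):
  V(2,-2) = 0.185729; V(2,-1) = 0.052542; V(2,+0) = 0.000000; V(2,+1) = 0.000000; V(2,+2) = 0.000000
Backward induction: V(k, j) = exp(-r*dt) * [p_u * V(k+1, j+1) + p_m * V(k+1, j) + p_d * V(k+1, j-1)]
  V(1,-1) = exp(-r*dt) * [p_u*0.000000 + p_m*0.052542 + p_d*0.185729] = 0.068264
  V(1,+0) = exp(-r*dt) * [p_u*0.000000 + p_m*0.000000 + p_d*0.052542] = 0.009417
  V(1,+1) = exp(-r*dt) * [p_u*0.000000 + p_m*0.000000 + p_d*0.000000] = 0.000000
  V(0,+0) = exp(-r*dt) * [p_u*0.000000 + p_m*0.009417 + p_d*0.068264] = 0.018504

Answer: Price = V(0,0) = 0.0185


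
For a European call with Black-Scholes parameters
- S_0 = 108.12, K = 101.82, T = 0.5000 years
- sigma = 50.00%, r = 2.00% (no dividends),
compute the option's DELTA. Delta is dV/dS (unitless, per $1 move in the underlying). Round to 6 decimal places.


d1 = 0.3748660781; d2 = 0.0213126875
phi(d1) = 0.3718737658; exp(-qT) = 1.0000000000; exp(-rT) = 0.9900498337
N(d1) = 0.6461199659
Delta = exp(-qT) * N(d1) = 1.0000000000 * 0.6461199659 = 0.646120

Answer: Delta = 0.646120


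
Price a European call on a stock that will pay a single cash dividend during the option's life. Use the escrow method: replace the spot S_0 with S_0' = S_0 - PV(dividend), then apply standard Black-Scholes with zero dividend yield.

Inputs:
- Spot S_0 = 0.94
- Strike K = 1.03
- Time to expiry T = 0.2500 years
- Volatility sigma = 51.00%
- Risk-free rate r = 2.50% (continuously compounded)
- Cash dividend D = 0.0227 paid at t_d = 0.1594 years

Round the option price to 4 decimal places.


Answer: Price = 0.0543

Derivation:
PV(D) = D * exp(-r * t_d) = 0.0227 * 0.99602293 = 0.02260972
S_0' = S_0 - PV(D) = 0.9400 - 0.02260972 = 0.91739028
d1 = (ln(S_0'/K) + (r + sigma^2/2)*T) / (sigma*sqrt(T)) = -0.30203371
d2 = d1 - sigma*sqrt(T) = -0.55703371
exp(-rT) = 0.99376949
N(d1) = 0.38131318; N(d2) = 0.28875220
C = S_0' * N(d1) - K * exp(-rT) * N(d2) = 0.91739028 * 0.38131318 - 1.0300 * 0.99376949 * 0.28875220 = 0.0543


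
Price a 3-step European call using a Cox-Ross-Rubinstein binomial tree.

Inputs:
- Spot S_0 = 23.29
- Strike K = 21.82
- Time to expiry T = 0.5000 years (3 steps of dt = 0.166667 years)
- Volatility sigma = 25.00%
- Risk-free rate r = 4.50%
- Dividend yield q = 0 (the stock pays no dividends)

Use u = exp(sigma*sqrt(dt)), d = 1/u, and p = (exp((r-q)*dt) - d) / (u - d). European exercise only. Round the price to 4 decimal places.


dt = T/N = 0.166667
u = exp(sigma*sqrt(dt)) = 1.107452; d = 1/u = 0.902974
p = (exp((r-q)*dt) - d) / (u - d) = 0.511323
Discount per step: exp(-r*dt) = 0.992528
Stock lattice S(k, i) with i counting down-moves:
  k=0: S(0,0) = 23.2900
  k=1: S(1,0) = 25.7926; S(1,1) = 21.0303
  k=2: S(2,0) = 28.5640; S(2,1) = 23.2900; S(2,2) = 18.9898
  k=3: S(3,0) = 31.6333; S(3,1) = 25.7926; S(3,2) = 21.0303; S(3,3) = 17.1473
Terminal payoffs V(N, i) = max(S_T - K, 0):
  V(3,0) = 9.813298; V(3,1) = 3.972562; V(3,2) = 0.000000; V(3,3) = 0.000000
Backward induction: V(k, i) = exp(-r*dt) * [p * V(k+1, i) + (1-p) * V(k+1, i+1)].
  V(2,0) = exp(-r*dt) * [p*9.813298 + (1-p)*3.972562] = 6.907068
  V(2,1) = exp(-r*dt) * [p*3.972562 + (1-p)*0.000000] = 2.016085
  V(2,2) = exp(-r*dt) * [p*0.000000 + (1-p)*0.000000] = 0.000000
  V(1,0) = exp(-r*dt) * [p*6.907068 + (1-p)*2.016085] = 4.483207
  V(1,1) = exp(-r*dt) * [p*2.016085 + (1-p)*0.000000] = 1.023168
  V(0,0) = exp(-r*dt) * [p*4.483207 + (1-p)*1.023168] = 2.771502

Answer: Price = V(0,0) = 2.7715


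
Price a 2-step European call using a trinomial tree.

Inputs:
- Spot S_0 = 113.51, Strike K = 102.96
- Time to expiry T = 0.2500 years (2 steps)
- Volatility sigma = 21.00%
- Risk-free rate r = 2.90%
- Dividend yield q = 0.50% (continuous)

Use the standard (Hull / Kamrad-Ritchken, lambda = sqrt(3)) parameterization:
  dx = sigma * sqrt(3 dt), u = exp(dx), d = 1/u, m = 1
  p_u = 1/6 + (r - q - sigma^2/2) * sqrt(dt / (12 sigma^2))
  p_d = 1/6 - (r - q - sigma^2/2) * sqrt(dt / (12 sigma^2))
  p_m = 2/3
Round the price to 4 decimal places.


Answer: Price = V(0,0) = 12.2566

Derivation:
dt = T/N = 0.125000; dx = sigma*sqrt(3*dt) = 0.128598
u = exp(dx) = 1.137233; d = 1/u = 0.879327
p_u = 0.167614, p_m = 0.666667, p_d = 0.165719
Discount per step: exp(-r*dt) = 0.996382
Stock lattice S(k, j) with j the centered position index:
  k=0: S(0,+0) = 113.5100
  k=1: S(1,-1) = 99.8124; S(1,+0) = 113.5100; S(1,+1) = 129.0873
  k=2: S(2,-2) = 87.7678; S(2,-1) = 99.8124; S(2,+0) = 113.5100; S(2,+1) = 129.0873; S(2,+2) = 146.8024
Terminal payoffs V(N, j) = max(S_T - K, 0):
  V(2,-2) = 0.000000; V(2,-1) = 0.000000; V(2,+0) = 10.550000; V(2,+1) = 26.127330; V(2,+2) = 43.842385
Backward induction: V(k, j) = exp(-r*dt) * [p_u * V(k+1, j+1) + p_m * V(k+1, j) + p_d * V(k+1, j-1)]
  V(1,-1) = exp(-r*dt) * [p_u*10.550000 + p_m*0.000000 + p_d*0.000000] = 1.761933
  V(1,+0) = exp(-r*dt) * [p_u*26.127330 + p_m*10.550000 + p_d*0.000000] = 11.371354
  V(1,+1) = exp(-r*dt) * [p_u*43.842385 + p_m*26.127330 + p_d*10.550000] = 26.419226
  V(0,+0) = exp(-r*dt) * [p_u*26.419226 + p_m*11.371354 + p_d*1.761933] = 12.256620


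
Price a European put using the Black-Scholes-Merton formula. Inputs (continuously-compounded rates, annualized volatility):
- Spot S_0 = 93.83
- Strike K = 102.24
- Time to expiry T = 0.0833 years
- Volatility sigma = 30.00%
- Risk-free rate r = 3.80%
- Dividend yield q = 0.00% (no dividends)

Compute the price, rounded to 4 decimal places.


Answer: Price = 8.8547

Derivation:
d1 = (ln(S/K) + (r - q + 0.5*sigma^2) * T) / (sigma * sqrt(T)) = -0.91152345
d2 = d1 - sigma * sqrt(T) = -0.99810866
exp(-rT) = 0.99683960; exp(-qT) = 1.00000000
P = K * exp(-rT) * N(-d2) - S_0 * exp(-qT) * N(-d1)
N(-d1) = 0.81899018; N(-d2) = 0.84088667
P = 102.2400 * 0.99683960 * 0.84088667 - 93.8300 * 1.00000000 * 0.81899018 = 8.8547


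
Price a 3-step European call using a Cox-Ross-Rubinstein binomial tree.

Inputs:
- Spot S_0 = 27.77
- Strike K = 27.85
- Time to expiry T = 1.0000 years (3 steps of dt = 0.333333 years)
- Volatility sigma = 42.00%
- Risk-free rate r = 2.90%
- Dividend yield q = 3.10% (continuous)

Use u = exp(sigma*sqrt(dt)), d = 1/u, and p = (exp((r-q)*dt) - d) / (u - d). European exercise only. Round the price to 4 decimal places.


Answer: Price = V(0,0) = 4.7950

Derivation:
dt = T/N = 0.333333
u = exp(sigma*sqrt(dt)) = 1.274415; d = 1/u = 0.784674
p = (exp((r-q)*dt) - d) / (u - d) = 0.438313
Discount per step: exp(-r*dt) = 0.990380
Stock lattice S(k, i) with i counting down-moves:
  k=0: S(0,0) = 27.7700
  k=1: S(1,0) = 35.3905; S(1,1) = 21.7904
  k=2: S(2,0) = 45.1022; S(2,1) = 27.7700; S(2,2) = 17.0984
  k=3: S(3,0) = 57.4789; S(3,1) = 35.3905; S(3,2) = 21.7904; S(3,3) = 13.4166
Terminal payoffs V(N, i) = max(S_T - K, 0):
  V(3,0) = 29.628884; V(3,1) = 7.540500; V(3,2) = 0.000000; V(3,3) = 0.000000
Backward induction: V(k, i) = exp(-r*dt) * [p * V(k+1, i) + (1-p) * V(k+1, i+1)].
  V(2,0) = exp(-r*dt) * [p*29.628884 + (1-p)*7.540500] = 17.056441
  V(2,1) = exp(-r*dt) * [p*7.540500 + (1-p)*0.000000] = 3.273302
  V(2,2) = exp(-r*dt) * [p*0.000000 + (1-p)*0.000000] = 0.000000
  V(1,0) = exp(-r*dt) * [p*17.056441 + (1-p)*3.273302] = 9.225019
  V(1,1) = exp(-r*dt) * [p*3.273302 + (1-p)*0.000000] = 1.420928
  V(0,0) = exp(-r*dt) * [p*9.225019 + (1-p)*1.420928] = 4.794984


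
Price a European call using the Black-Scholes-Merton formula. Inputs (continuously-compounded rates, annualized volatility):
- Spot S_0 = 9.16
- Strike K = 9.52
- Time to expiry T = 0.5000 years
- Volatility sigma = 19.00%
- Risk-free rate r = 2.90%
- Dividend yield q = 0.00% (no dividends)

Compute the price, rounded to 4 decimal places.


d1 = (ln(S/K) + (r - q + 0.5*sigma^2) * T) / (sigma * sqrt(T)) = -0.11182462
d2 = d1 - sigma * sqrt(T) = -0.24617491
exp(-rT) = 0.98560462; exp(-qT) = 1.00000000
C = S_0 * exp(-qT) * N(d1) - K * exp(-rT) * N(d2)
N(d1) = 0.45548123; N(d2) = 0.40277342
C = 9.1600 * 1.00000000 * 0.45548123 - 9.5200 * 0.98560462 * 0.40277342 = 0.3930

Answer: Price = 0.3930


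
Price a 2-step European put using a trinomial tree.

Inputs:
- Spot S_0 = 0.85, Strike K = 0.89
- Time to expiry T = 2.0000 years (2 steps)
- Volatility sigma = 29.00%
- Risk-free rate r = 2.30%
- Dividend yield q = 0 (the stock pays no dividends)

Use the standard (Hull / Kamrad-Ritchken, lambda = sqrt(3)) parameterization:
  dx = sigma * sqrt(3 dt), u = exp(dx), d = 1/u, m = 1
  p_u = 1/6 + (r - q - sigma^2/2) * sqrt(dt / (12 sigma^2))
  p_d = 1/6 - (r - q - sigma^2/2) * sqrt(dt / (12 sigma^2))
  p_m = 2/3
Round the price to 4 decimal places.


Answer: Price = V(0,0) = 0.1269

Derivation:
dt = T/N = 1.000000; dx = sigma*sqrt(3*dt) = 0.502295
u = exp(dx) = 1.652509; d = 1/u = 0.605140
p_u = 0.147704, p_m = 0.666667, p_d = 0.185630
Discount per step: exp(-r*dt) = 0.977262
Stock lattice S(k, j) with j the centered position index:
  k=0: S(0,+0) = 0.8500
  k=1: S(1,-1) = 0.5144; S(1,+0) = 0.8500; S(1,+1) = 1.4046
  k=2: S(2,-2) = 0.3113; S(2,-1) = 0.5144; S(2,+0) = 0.8500; S(2,+1) = 1.4046; S(2,+2) = 2.3212
Terminal payoffs V(N, j) = max(K - S_T, 0):
  V(2,-2) = 0.578734; V(2,-1) = 0.375631; V(2,+0) = 0.040000; V(2,+1) = 0.000000; V(2,+2) = 0.000000
Backward induction: V(k, j) = exp(-r*dt) * [p_u * V(k+1, j+1) + p_m * V(k+1, j) + p_d * V(k+1, j-1)]
  V(1,-1) = exp(-r*dt) * [p_u*0.040000 + p_m*0.375631 + p_d*0.578734] = 0.355488
  V(1,+0) = exp(-r*dt) * [p_u*0.000000 + p_m*0.040000 + p_d*0.375631] = 0.094203
  V(1,+1) = exp(-r*dt) * [p_u*0.000000 + p_m*0.000000 + p_d*0.040000] = 0.007256
  V(0,+0) = exp(-r*dt) * [p_u*0.007256 + p_m*0.094203 + p_d*0.355488] = 0.126910


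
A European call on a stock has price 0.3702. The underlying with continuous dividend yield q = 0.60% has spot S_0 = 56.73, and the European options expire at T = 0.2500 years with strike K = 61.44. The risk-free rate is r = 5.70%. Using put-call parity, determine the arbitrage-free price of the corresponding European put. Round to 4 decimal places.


Put-call parity: C - P = S_0 * exp(-qT) - K * exp(-rT).
S_0 * exp(-qT) = 56.7300 * 0.99850112 = 56.64496879
K * exp(-rT) = 61.4400 * 0.98585105 = 60.57068855
P = C - S*exp(-qT) + K*exp(-rT)
P = 0.3702 - 56.64496879 + 60.57068855 = 4.2959

Answer: Put price = 4.2959


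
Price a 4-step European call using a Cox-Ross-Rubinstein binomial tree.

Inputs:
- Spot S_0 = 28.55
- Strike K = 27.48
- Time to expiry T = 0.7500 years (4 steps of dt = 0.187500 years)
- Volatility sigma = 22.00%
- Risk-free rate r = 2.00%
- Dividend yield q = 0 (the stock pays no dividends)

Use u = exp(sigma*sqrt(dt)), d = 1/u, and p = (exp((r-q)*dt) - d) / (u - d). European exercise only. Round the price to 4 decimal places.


dt = T/N = 0.187500
u = exp(sigma*sqrt(dt)) = 1.099948; d = 1/u = 0.909134
p = (exp((r-q)*dt) - d) / (u - d) = 0.495892
Discount per step: exp(-r*dt) = 0.996257
Stock lattice S(k, i) with i counting down-moves:
  k=0: S(0,0) = 28.5500
  k=1: S(1,0) = 31.4035; S(1,1) = 25.9558
  k=2: S(2,0) = 34.5422; S(2,1) = 28.5500; S(2,2) = 23.5973
  k=3: S(3,0) = 37.9946; S(3,1) = 31.4035; S(3,2) = 25.9558; S(3,3) = 21.4531
  k=4: S(4,0) = 41.7921; S(4,1) = 34.5422; S(4,2) = 28.5500; S(4,3) = 23.5973; S(4,4) = 19.5037
Terminal payoffs V(N, i) = max(S_T - K, 0):
  V(4,0) = 14.312133; V(4,1) = 7.062226; V(4,2) = 1.070000; V(4,3) = 0.000000; V(4,4) = 0.000000
Backward induction: V(k, i) = exp(-r*dt) * [p * V(k+1, i) + (1-p) * V(k+1, i+1)].
  V(3,0) = exp(-r*dt) * [p*14.312133 + (1-p)*7.062226] = 10.617505
  V(3,1) = exp(-r*dt) * [p*7.062226 + (1-p)*1.070000] = 4.026369
  V(3,2) = exp(-r*dt) * [p*1.070000 + (1-p)*0.000000] = 0.528618
  V(3,3) = exp(-r*dt) * [p*0.000000 + (1-p)*0.000000] = 0.000000
  V(2,0) = exp(-r*dt) * [p*10.617505 + (1-p)*4.026369] = 7.267555
  V(2,1) = exp(-r*dt) * [p*4.026369 + (1-p)*0.528618] = 2.254653
  V(2,2) = exp(-r*dt) * [p*0.528618 + (1-p)*0.000000] = 0.261156
  V(1,0) = exp(-r*dt) * [p*7.267555 + (1-p)*2.254653] = 4.722767
  V(1,1) = exp(-r*dt) * [p*2.254653 + (1-p)*0.261156] = 1.245038
  V(0,0) = exp(-r*dt) * [p*4.722767 + (1-p)*1.245038] = 2.958500

Answer: Price = V(0,0) = 2.9585


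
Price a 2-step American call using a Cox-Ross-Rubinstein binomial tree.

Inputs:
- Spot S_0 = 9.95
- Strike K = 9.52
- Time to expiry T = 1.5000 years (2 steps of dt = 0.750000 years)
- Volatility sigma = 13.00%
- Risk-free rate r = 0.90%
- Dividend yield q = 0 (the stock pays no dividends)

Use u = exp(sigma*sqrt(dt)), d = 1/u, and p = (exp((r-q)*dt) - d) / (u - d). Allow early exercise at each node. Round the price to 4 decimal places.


Answer: Price = V(0,0) = 0.9434

Derivation:
dt = T/N = 0.750000
u = exp(sigma*sqrt(dt)) = 1.119165; d = 1/u = 0.893523
p = (exp((r-q)*dt) - d) / (u - d) = 0.501900
Discount per step: exp(-r*dt) = 0.993273
Stock lattice S(k, i) with i counting down-moves:
  k=0: S(0,0) = 9.9500
  k=1: S(1,0) = 11.1357; S(1,1) = 8.8906
  k=2: S(2,0) = 12.4627; S(2,1) = 9.9500; S(2,2) = 7.9439
Terminal payoffs V(N, i) = max(S_T - K, 0):
  V(2,0) = 2.942687; V(2,1) = 0.430000; V(2,2) = 0.000000
Backward induction: V(k, i) = exp(-r*dt) * [p * V(k+1, i) + (1-p) * V(k+1, i+1)]; then take max(V_cont, immediate exercise) for American.
  V(1,0) = exp(-r*dt) * [p*2.942687 + (1-p)*0.430000] = 1.679740; exercise = 1.615697; V(1,0) = max -> 1.679740
  V(1,1) = exp(-r*dt) * [p*0.430000 + (1-p)*0.000000] = 0.214365; exercise = 0.000000; V(1,1) = max -> 0.214365
  V(0,0) = exp(-r*dt) * [p*1.679740 + (1-p)*0.214365] = 0.943446; exercise = 0.430000; V(0,0) = max -> 0.943446


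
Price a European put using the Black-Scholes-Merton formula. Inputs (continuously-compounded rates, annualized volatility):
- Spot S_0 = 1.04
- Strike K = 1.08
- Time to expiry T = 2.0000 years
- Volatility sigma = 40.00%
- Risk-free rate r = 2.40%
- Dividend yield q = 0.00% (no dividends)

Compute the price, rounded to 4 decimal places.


Answer: Price = 0.2252

Derivation:
d1 = (ln(S/K) + (r - q + 0.5*sigma^2) * T) / (sigma * sqrt(T)) = 0.30097942
d2 = d1 - sigma * sqrt(T) = -0.26470600
exp(-rT) = 0.95313379; exp(-qT) = 1.00000000
P = K * exp(-rT) * N(-d2) - S_0 * exp(-qT) * N(-d1)
N(-d1) = 0.38171509; N(-d2) = 0.60438202
P = 1.0800 * 0.95313379 * 0.60438202 - 1.0400 * 1.00000000 * 0.38171509 = 0.2252


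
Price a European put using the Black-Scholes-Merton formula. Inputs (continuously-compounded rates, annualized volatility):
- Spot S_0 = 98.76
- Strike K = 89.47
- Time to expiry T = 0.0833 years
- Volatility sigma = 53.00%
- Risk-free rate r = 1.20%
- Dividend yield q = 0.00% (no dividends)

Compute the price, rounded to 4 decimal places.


d1 = (ln(S/K) + (r - q + 0.5*sigma^2) * T) / (sigma * sqrt(T)) = 0.72883835
d2 = d1 - sigma * sqrt(T) = 0.57587114
exp(-rT) = 0.99900090; exp(-qT) = 1.00000000
P = K * exp(-rT) * N(-d2) - S_0 * exp(-qT) * N(-d1)
N(-d1) = 0.23305027; N(-d2) = 0.28235114
P = 89.4700 * 0.99900090 * 0.28235114 - 98.7600 * 1.00000000 * 0.23305027 = 2.2207

Answer: Price = 2.2207


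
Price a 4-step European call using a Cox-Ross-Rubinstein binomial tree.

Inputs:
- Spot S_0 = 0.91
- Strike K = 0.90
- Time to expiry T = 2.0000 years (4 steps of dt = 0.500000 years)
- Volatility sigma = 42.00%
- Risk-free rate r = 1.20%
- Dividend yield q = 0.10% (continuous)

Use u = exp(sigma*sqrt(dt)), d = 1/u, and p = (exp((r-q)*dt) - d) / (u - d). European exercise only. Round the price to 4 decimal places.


dt = T/N = 0.500000
u = exp(sigma*sqrt(dt)) = 1.345795; d = 1/u = 0.743055
p = (exp((r-q)*dt) - d) / (u - d) = 0.435445
Discount per step: exp(-r*dt) = 0.994018
Stock lattice S(k, i) with i counting down-moves:
  k=0: S(0,0) = 0.9100
  k=1: S(1,0) = 1.2247; S(1,1) = 0.6762
  k=2: S(2,0) = 1.6482; S(2,1) = 0.9100; S(2,2) = 0.5024
  k=3: S(3,0) = 2.2181; S(3,1) = 1.2247; S(3,2) = 0.6762; S(3,3) = 0.3733
  k=4: S(4,0) = 2.9851; S(4,1) = 1.6482; S(4,2) = 0.9100; S(4,3) = 0.5024; S(4,4) = 0.2774
Terminal payoffs V(N, i) = max(S_T - K, 0):
  V(4,0) = 2.085086; V(4,1) = 0.748159; V(4,2) = 0.010000; V(4,3) = 0.000000; V(4,4) = 0.000000
Backward induction: V(k, i) = exp(-r*dt) * [p * V(k+1, i) + (1-p) * V(k+1, i+1)].
  V(3,0) = exp(-r*dt) * [p*2.085086 + (1-p)*0.748159] = 1.322359
  V(3,1) = exp(-r*dt) * [p*0.748159 + (1-p)*0.010000] = 0.329445
  V(3,2) = exp(-r*dt) * [p*0.010000 + (1-p)*0.000000] = 0.004328
  V(3,3) = exp(-r*dt) * [p*0.000000 + (1-p)*0.000000] = 0.000000
  V(2,0) = exp(-r*dt) * [p*1.322359 + (1-p)*0.329445] = 0.757247
  V(2,1) = exp(-r*dt) * [p*0.329445 + (1-p)*0.004328] = 0.145026
  V(2,2) = exp(-r*dt) * [p*0.004328 + (1-p)*0.000000] = 0.001874
  V(1,0) = exp(-r*dt) * [p*0.757247 + (1-p)*0.145026] = 0.409152
  V(1,1) = exp(-r*dt) * [p*0.145026 + (1-p)*0.001874] = 0.063824
  V(0,0) = exp(-r*dt) * [p*0.409152 + (1-p)*0.063824] = 0.212914

Answer: Price = V(0,0) = 0.2129


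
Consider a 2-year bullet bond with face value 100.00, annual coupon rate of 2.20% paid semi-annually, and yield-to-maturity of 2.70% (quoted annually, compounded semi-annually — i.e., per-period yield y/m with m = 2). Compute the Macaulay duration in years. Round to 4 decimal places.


Coupon per period c = face * coupon_rate / m = 1.100000
Periods per year m = 2; per-period yield y/m = 0.013500
Number of cashflows N = 4
Cashflows (t years, CF_t, discount factor 1/(1+y/m)^(m*t), PV):
  t = 0.5000: CF_t = 1.100000, DF = 0.986680, PV = 1.085348
  t = 1.0000: CF_t = 1.100000, DF = 0.973537, PV = 1.070891
  t = 1.5000: CF_t = 1.100000, DF = 0.960569, PV = 1.056626
  t = 2.0000: CF_t = 101.100000, DF = 0.947774, PV = 95.819995
Price P = sum_t PV_t = 99.032860
Macaulay numerator sum_t t * PV_t:
  t * PV_t at t = 0.5000: 0.542674
  t * PV_t at t = 1.0000: 1.070891
  t * PV_t at t = 1.5000: 1.584939
  t * PV_t at t = 2.0000: 191.639990
Macaulay duration D = (sum_t t * PV_t) / P = 194.838494 / 99.032860 = 1.967413

Answer: Macaulay duration = 1.9674 years


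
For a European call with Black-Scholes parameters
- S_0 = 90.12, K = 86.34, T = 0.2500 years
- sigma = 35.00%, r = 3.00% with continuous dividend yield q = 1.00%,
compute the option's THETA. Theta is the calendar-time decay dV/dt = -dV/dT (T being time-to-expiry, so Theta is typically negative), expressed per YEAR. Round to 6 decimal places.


Answer: Theta = -12.659385

Derivation:
d1 = 0.3609235739; d2 = 0.1859235739
phi(d1) = 0.3737861463; exp(-qT) = 0.9975031224; exp(-rT) = 0.9925280548
Theta = -S*exp(-qT)*phi(d1)*sigma/(2*sqrt(T)) - r*K*exp(-rT)*N(d2) + q*S*exp(-qT)*N(d1)
N(d1) = 0.6409217099; N(d2) = 0.5737476524; sqrt(T) = 0.5000000000
Term 1 = -90.1200 * 0.9975031224 * 0.3737861463 * 0.3500 / (2 * 0.5000000000) = -11.7605245330
Term 2 = -0.0300 * 86.3400 * 0.9925280548 * 0.5737476524 = -1.4750169533
Term 3 = 0.0100 * 90.1200 * 0.9975031224 * 0.6409217099 = 0.5761564518
Theta = -11.7605245330 + (-1.4750169533) + (0.5761564518) = -12.659385


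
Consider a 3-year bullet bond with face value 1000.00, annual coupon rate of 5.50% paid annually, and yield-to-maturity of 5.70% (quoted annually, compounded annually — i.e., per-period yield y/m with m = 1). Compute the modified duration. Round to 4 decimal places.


Coupon per period c = face * coupon_rate / m = 55.000000
Periods per year m = 1; per-period yield y/m = 0.057000
Number of cashflows N = 3
Cashflows (t years, CF_t, discount factor 1/(1+y/m)^(m*t), PV):
  t = 1.0000: CF_t = 55.000000, DF = 0.946074, PV = 52.034059
  t = 2.0000: CF_t = 55.000000, DF = 0.895056, PV = 49.228059
  t = 3.0000: CF_t = 1055.000000, DF = 0.846789, PV = 893.362046
Price P = sum_t PV_t = 994.624164
First compute Macaulay numerator sum_t t * PV_t:
  t * PV_t at t = 1.0000: 52.034059
  t * PV_t at t = 2.0000: 98.456119
  t * PV_t at t = 3.0000: 2680.086138
Macaulay duration D = 2830.576315 / 994.624164 = 2.845875
Modified duration = D / (1 + y/m) = 2.845875 / (1 + 0.057000) = 2.692408

Answer: Modified duration = 2.6924


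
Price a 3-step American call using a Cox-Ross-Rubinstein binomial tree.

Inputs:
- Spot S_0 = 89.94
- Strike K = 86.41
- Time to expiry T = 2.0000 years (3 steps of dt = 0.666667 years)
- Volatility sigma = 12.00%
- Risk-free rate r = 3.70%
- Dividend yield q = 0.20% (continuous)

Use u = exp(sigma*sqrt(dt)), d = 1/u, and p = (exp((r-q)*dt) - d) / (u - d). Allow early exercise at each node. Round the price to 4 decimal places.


Answer: Price = V(0,0) = 11.8418

Derivation:
dt = T/N = 0.666667
u = exp(sigma*sqrt(dt)) = 1.102940; d = 1/u = 0.906667
p = (exp((r-q)*dt) - d) / (u - d) = 0.595805
Discount per step: exp(-r*dt) = 0.975635
Stock lattice S(k, i) with i counting down-moves:
  k=0: S(0,0) = 89.9400
  k=1: S(1,0) = 99.1984; S(1,1) = 81.5457
  k=2: S(2,0) = 109.4100; S(2,1) = 89.9400; S(2,2) = 73.9348
  k=3: S(3,0) = 120.6727; S(3,1) = 99.1984; S(3,2) = 81.5457; S(3,3) = 67.0343
Terminal payoffs V(N, i) = max(S_T - K, 0):
  V(3,0) = 34.262655; V(3,1) = 12.788448; V(3,2) = 0.000000; V(3,3) = 0.000000
Backward induction: V(k, i) = exp(-r*dt) * [p * V(k+1, i) + (1-p) * V(k+1, i+1)]; then take max(V_cont, immediate exercise) for American.
  V(2,0) = exp(-r*dt) * [p*34.262655 + (1-p)*12.788448] = 24.959554; exercise = 22.999964; V(2,0) = max -> 24.959554
  V(2,1) = exp(-r*dt) * [p*12.788448 + (1-p)*0.000000] = 7.433770; exercise = 3.530000; V(2,1) = max -> 7.433770
  V(2,2) = exp(-r*dt) * [p*0.000000 + (1-p)*0.000000] = 0.000000; exercise = 0.000000; V(2,2) = max -> 0.000000
  V(1,0) = exp(-r*dt) * [p*24.959554 + (1-p)*7.433770] = 17.440172; exercise = 12.788448; V(1,0) = max -> 17.440172
  V(1,1) = exp(-r*dt) * [p*7.433770 + (1-p)*0.000000] = 4.321160; exercise = 0.000000; V(1,1) = max -> 4.321160
  V(0,0) = exp(-r*dt) * [p*17.440172 + (1-p)*4.321160] = 11.841798; exercise = 3.530000; V(0,0) = max -> 11.841798


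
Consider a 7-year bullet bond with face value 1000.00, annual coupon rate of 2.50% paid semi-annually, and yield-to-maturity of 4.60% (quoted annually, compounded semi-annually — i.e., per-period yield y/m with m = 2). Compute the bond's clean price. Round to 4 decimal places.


Coupon per period c = face * coupon_rate / m = 12.500000
Periods per year m = 2; per-period yield y/m = 0.023000
Number of cashflows N = 14
Cashflows (t years, CF_t, discount factor 1/(1+y/m)^(m*t), PV):
  t = 0.5000: CF_t = 12.500000, DF = 0.977517, PV = 12.218964
  t = 1.0000: CF_t = 12.500000, DF = 0.955540, PV = 11.944246
  t = 1.5000: CF_t = 12.500000, DF = 0.934056, PV = 11.675705
  t = 2.0000: CF_t = 12.500000, DF = 0.913056, PV = 11.413201
  t = 2.5000: CF_t = 12.500000, DF = 0.892528, PV = 11.156600
  t = 3.0000: CF_t = 12.500000, DF = 0.872461, PV = 10.905767
  t = 3.5000: CF_t = 12.500000, DF = 0.852846, PV = 10.660574
  t = 4.0000: CF_t = 12.500000, DF = 0.833671, PV = 10.420893
  t = 4.5000: CF_t = 12.500000, DF = 0.814928, PV = 10.186601
  t = 5.0000: CF_t = 12.500000, DF = 0.796606, PV = 9.957577
  t = 5.5000: CF_t = 12.500000, DF = 0.778696, PV = 9.733702
  t = 6.0000: CF_t = 12.500000, DF = 0.761189, PV = 9.514860
  t = 6.5000: CF_t = 12.500000, DF = 0.744075, PV = 9.300939
  t = 7.0000: CF_t = 1012.500000, DF = 0.727346, PV = 736.437949
Price P = sum_t PV_t = 875.527578

Answer: Price = 875.5276


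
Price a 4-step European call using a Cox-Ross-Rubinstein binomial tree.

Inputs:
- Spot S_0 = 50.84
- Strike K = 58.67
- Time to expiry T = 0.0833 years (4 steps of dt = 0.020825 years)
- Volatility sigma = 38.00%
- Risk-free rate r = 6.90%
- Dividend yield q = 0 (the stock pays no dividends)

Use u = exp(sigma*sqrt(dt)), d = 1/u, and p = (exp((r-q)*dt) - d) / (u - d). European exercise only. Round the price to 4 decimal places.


dt = T/N = 0.020825
u = exp(sigma*sqrt(dt)) = 1.056369; d = 1/u = 0.946639
p = (exp((r-q)*dt) - d) / (u - d) = 0.499399
Discount per step: exp(-r*dt) = 0.998564
Stock lattice S(k, i) with i counting down-moves:
  k=0: S(0,0) = 50.8400
  k=1: S(1,0) = 53.7058; S(1,1) = 48.1271
  k=2: S(2,0) = 56.7331; S(2,1) = 50.8400; S(2,2) = 45.5590
  k=3: S(3,0) = 59.9311; S(3,1) = 53.7058; S(3,2) = 48.1271; S(3,3) = 43.1280
  k=4: S(4,0) = 63.3093; S(4,1) = 56.7331; S(4,2) = 50.8400; S(4,3) = 45.5590; S(4,4) = 40.8266
Terminal payoffs V(N, i) = max(S_T - K, 0):
  V(4,0) = 4.639327; V(4,1) = 0.000000; V(4,2) = 0.000000; V(4,3) = 0.000000; V(4,4) = 0.000000
Backward induction: V(k, i) = exp(-r*dt) * [p * V(k+1, i) + (1-p) * V(k+1, i+1)].
  V(3,0) = exp(-r*dt) * [p*4.639327 + (1-p)*0.000000] = 2.313547
  V(3,1) = exp(-r*dt) * [p*0.000000 + (1-p)*0.000000] = 0.000000
  V(3,2) = exp(-r*dt) * [p*0.000000 + (1-p)*0.000000] = 0.000000
  V(3,3) = exp(-r*dt) * [p*0.000000 + (1-p)*0.000000] = 0.000000
  V(2,0) = exp(-r*dt) * [p*2.313547 + (1-p)*0.000000] = 1.153723
  V(2,1) = exp(-r*dt) * [p*0.000000 + (1-p)*0.000000] = 0.000000
  V(2,2) = exp(-r*dt) * [p*0.000000 + (1-p)*0.000000] = 0.000000
  V(1,0) = exp(-r*dt) * [p*1.153723 + (1-p)*0.000000] = 0.575341
  V(1,1) = exp(-r*dt) * [p*0.000000 + (1-p)*0.000000] = 0.000000
  V(0,0) = exp(-r*dt) * [p*0.575341 + (1-p)*0.000000] = 0.286912

Answer: Price = V(0,0) = 0.2869


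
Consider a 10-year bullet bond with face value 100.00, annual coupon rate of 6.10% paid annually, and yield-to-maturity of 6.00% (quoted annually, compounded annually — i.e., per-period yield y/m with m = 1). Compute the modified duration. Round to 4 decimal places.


Answer: Modified duration = 7.3409

Derivation:
Coupon per period c = face * coupon_rate / m = 6.100000
Periods per year m = 1; per-period yield y/m = 0.060000
Number of cashflows N = 10
Cashflows (t years, CF_t, discount factor 1/(1+y/m)^(m*t), PV):
  t = 1.0000: CF_t = 6.100000, DF = 0.943396, PV = 5.754717
  t = 2.0000: CF_t = 6.100000, DF = 0.889996, PV = 5.428978
  t = 3.0000: CF_t = 6.100000, DF = 0.839619, PV = 5.121678
  t = 4.0000: CF_t = 6.100000, DF = 0.792094, PV = 4.831771
  t = 5.0000: CF_t = 6.100000, DF = 0.747258, PV = 4.558275
  t = 6.0000: CF_t = 6.100000, DF = 0.704961, PV = 4.300259
  t = 7.0000: CF_t = 6.100000, DF = 0.665057, PV = 4.056848
  t = 8.0000: CF_t = 6.100000, DF = 0.627412, PV = 3.827215
  t = 9.0000: CF_t = 6.100000, DF = 0.591898, PV = 3.610581
  t = 10.0000: CF_t = 106.100000, DF = 0.558395, PV = 59.245686
Price P = sum_t PV_t = 100.736009
First compute Macaulay numerator sum_t t * PV_t:
  t * PV_t at t = 1.0000: 5.754717
  t * PV_t at t = 2.0000: 10.857957
  t * PV_t at t = 3.0000: 15.365033
  t * PV_t at t = 4.0000: 19.327085
  t * PV_t at t = 5.0000: 22.791374
  t * PV_t at t = 6.0000: 25.801556
  t * PV_t at t = 7.0000: 28.397939
  t * PV_t at t = 8.0000: 30.617724
  t * PV_t at t = 9.0000: 32.495226
  t * PV_t at t = 10.0000: 592.456858
Macaulay duration D = 783.865468 / 100.736009 = 7.781383
Modified duration = D / (1 + y/m) = 7.781383 / (1 + 0.060000) = 7.340927


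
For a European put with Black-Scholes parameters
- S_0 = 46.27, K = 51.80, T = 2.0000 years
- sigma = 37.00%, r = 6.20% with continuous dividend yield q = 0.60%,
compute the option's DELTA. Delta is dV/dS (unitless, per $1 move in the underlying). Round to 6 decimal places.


Answer: Delta = -0.392723

Derivation:
d1 = 0.2599165021; d2 = -0.2633425160
phi(d1) = 0.3856917409; exp(-qT) = 0.9880717129; exp(-rT) = 0.8833798409
N(-d1) = 0.3974640909
Delta = -exp(-qT) * N(-d1) = -0.9880717129 * 0.3974640909 = -0.392723


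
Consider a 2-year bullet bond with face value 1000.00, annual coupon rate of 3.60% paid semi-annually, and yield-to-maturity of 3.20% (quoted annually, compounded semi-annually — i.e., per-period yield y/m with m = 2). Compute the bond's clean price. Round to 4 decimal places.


Coupon per period c = face * coupon_rate / m = 18.000000
Periods per year m = 2; per-period yield y/m = 0.016000
Number of cashflows N = 4
Cashflows (t years, CF_t, discount factor 1/(1+y/m)^(m*t), PV):
  t = 0.5000: CF_t = 18.000000, DF = 0.984252, PV = 17.716535
  t = 1.0000: CF_t = 18.000000, DF = 0.968752, PV = 17.437535
  t = 1.5000: CF_t = 18.000000, DF = 0.953496, PV = 17.162928
  t = 2.0000: CF_t = 1018.000000, DF = 0.938480, PV = 955.372962
Price P = sum_t PV_t = 1007.689960

Answer: Price = 1007.6900


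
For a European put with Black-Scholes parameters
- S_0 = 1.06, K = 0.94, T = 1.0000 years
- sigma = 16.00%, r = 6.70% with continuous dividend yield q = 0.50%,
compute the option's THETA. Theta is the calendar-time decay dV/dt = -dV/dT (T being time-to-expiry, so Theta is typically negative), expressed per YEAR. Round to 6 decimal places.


d1 = 1.2184019490; d2 = 1.0584019490
phi(d1) = 0.1899128136; exp(-qT) = 0.9950124792; exp(-rT) = 0.9351952013
Theta = -S*exp(-qT)*phi(d1)*sigma/(2*sqrt(T)) + r*K*exp(-rT)*N(-d2) - q*S*exp(-qT)*N(-d1)
N(-d1) = 0.1115356324; N(-d2) = 0.1449361156; sqrt(T) = 1.0000000000
Term 1 = -1.0600 * 0.9950124792 * 0.1899128136 * 0.1600 / (2 * 1.0000000000) = -0.0160242845
Term 2 = 0.0670 * 0.9400 * 0.9351952013 * 0.1449361156 = 0.0085365334
Term 3 = -0.0050 * 1.0600 * 0.9950124792 * 0.1115356324 = -0.0005881905
Theta = -0.0160242845 + (0.0085365334) + (-0.0005881905) = -0.008076

Answer: Theta = -0.008076


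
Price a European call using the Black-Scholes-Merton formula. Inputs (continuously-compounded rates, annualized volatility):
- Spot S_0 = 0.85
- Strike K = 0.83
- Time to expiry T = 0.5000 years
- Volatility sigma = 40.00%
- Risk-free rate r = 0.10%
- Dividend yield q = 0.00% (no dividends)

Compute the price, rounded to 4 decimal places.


Answer: Price = 0.1050

Derivation:
d1 = (ln(S/K) + (r - q + 0.5*sigma^2) * T) / (sigma * sqrt(T)) = 0.22737248
d2 = d1 - sigma * sqrt(T) = -0.05547023
exp(-rT) = 0.99950012; exp(-qT) = 1.00000000
C = S_0 * exp(-qT) * N(d1) - K * exp(-rT) * N(d2)
N(d1) = 0.58993294; N(d2) = 0.47788192
C = 0.8500 * 1.00000000 * 0.58993294 - 0.8300 * 0.99950012 * 0.47788192 = 0.1050


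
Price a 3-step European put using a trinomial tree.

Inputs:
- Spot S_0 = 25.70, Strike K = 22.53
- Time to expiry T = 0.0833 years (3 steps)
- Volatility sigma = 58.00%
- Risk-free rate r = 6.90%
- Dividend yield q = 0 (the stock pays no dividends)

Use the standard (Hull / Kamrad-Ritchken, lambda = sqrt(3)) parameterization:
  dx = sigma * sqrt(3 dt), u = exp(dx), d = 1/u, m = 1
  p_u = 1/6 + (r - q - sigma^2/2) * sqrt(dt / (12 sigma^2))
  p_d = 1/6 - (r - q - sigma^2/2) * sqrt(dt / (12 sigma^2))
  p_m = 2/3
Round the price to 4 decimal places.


dt = T/N = 0.027767; dx = sigma*sqrt(3*dt) = 0.167398
u = exp(dx) = 1.182225; d = 1/u = 0.845863
p_u = 0.158439, p_m = 0.666667, p_d = 0.174894
Discount per step: exp(-r*dt) = 0.998086
Stock lattice S(k, j) with j the centered position index:
  k=0: S(0,+0) = 25.7000
  k=1: S(1,-1) = 21.7387; S(1,+0) = 25.7000; S(1,+1) = 30.3832
  k=2: S(2,-2) = 18.3879; S(2,-1) = 21.7387; S(2,+0) = 25.7000; S(2,+1) = 30.3832; S(2,+2) = 35.9197
  k=3: S(3,-3) = 15.5537; S(3,-2) = 18.3879; S(3,-1) = 21.7387; S(3,+0) = 25.7000; S(3,+1) = 30.3832; S(3,+2) = 35.9197; S(3,+3) = 42.4652
Terminal payoffs V(N, j) = max(K - S_T, 0):
  V(3,-3) = 6.976328; V(3,-2) = 4.142064; V(3,-1) = 0.791326; V(3,+0) = 0.000000; V(3,+1) = 0.000000; V(3,+2) = 0.000000; V(3,+3) = 0.000000
Backward induction: V(k, j) = exp(-r*dt) * [p_u * V(k+1, j+1) + p_m * V(k+1, j) + p_d * V(k+1, j-1)]
  V(2,-2) = exp(-r*dt) * [p_u*0.791326 + p_m*4.142064 + p_d*6.976328] = 4.099010
  V(2,-1) = exp(-r*dt) * [p_u*0.000000 + p_m*0.791326 + p_d*4.142064] = 1.249576
  V(2,+0) = exp(-r*dt) * [p_u*0.000000 + p_m*0.000000 + p_d*0.791326] = 0.138133
  V(2,+1) = exp(-r*dt) * [p_u*0.000000 + p_m*0.000000 + p_d*0.000000] = 0.000000
  V(2,+2) = exp(-r*dt) * [p_u*0.000000 + p_m*0.000000 + p_d*0.000000] = 0.000000
  V(1,-1) = exp(-r*dt) * [p_u*0.138133 + p_m*1.249576 + p_d*4.099010] = 1.568820
  V(1,+0) = exp(-r*dt) * [p_u*0.000000 + p_m*0.138133 + p_d*1.249576] = 0.310037
  V(1,+1) = exp(-r*dt) * [p_u*0.000000 + p_m*0.000000 + p_d*0.138133] = 0.024112
  V(0,+0) = exp(-r*dt) * [p_u*0.024112 + p_m*0.310037 + p_d*1.568820] = 0.483961

Answer: Price = V(0,0) = 0.4840


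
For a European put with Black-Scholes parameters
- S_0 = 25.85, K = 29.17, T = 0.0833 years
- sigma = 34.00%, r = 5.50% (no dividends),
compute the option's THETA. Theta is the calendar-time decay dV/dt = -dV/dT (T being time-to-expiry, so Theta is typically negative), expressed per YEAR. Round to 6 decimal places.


Answer: Theta = -1.764219

Derivation:
d1 = -1.1355756722; d2 = -1.2337055861
phi(d1) = 0.2093590441; exp(-qT) = 1.0000000000; exp(-rT) = 0.9954289791
Theta = -S*exp(-qT)*phi(d1)*sigma/(2*sqrt(T)) + r*K*exp(-rT)*N(-d2) - q*S*exp(-qT)*N(-d1)
N(-d1) = 0.8719329024; N(-d2) = 0.8913436842; sqrt(T) = 0.2886173938
Term 1 = -25.8500 * 1.0000000000 * 0.2093590441 * 0.3400 / (2 * 0.2886173938) = -3.1877091924
Term 2 = 0.0550 * 29.1700 * 0.9954289791 * 0.8913436842 = 1.4234905553
Term 3 = 0 (no dividend yield, q = 0)
Theta = -3.1877091924 + (1.4234905553) + (0.0000000000) = -1.764219


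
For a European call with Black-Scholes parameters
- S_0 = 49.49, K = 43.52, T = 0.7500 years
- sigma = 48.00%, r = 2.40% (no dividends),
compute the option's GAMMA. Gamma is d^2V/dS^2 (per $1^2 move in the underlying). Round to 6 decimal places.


d1 = 0.5603906686; d2 = 0.1446984748
phi(d1) = 0.3409711587; exp(-qT) = 1.0000000000; exp(-rT) = 0.9821610324
Gamma = exp(-qT) * phi(d1) / (S * sigma * sqrt(T)) = 1.0000000000 * 0.3409711587 / (49.4900 * 0.4800 * 0.8660254038) = 0.016574

Answer: Gamma = 0.016574


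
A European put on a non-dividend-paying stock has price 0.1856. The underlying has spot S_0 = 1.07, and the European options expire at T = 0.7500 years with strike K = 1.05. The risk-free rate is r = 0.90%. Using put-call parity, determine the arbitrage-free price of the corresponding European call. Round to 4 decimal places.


Put-call parity: C - P = S_0 * exp(-qT) - K * exp(-rT).
S_0 * exp(-qT) = 1.0700 * 1.00000000 = 1.07000000
K * exp(-rT) = 1.0500 * 0.99327273 = 1.04293637
C = P + S*exp(-qT) - K*exp(-rT)
C = 0.1856 + 1.07000000 - 1.04293637 = 0.2127

Answer: Call price = 0.2127


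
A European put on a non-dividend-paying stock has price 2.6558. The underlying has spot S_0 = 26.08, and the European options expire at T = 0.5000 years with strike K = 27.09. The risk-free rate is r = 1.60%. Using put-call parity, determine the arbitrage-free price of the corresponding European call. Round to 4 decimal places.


Put-call parity: C - P = S_0 * exp(-qT) - K * exp(-rT).
S_0 * exp(-qT) = 26.0800 * 1.00000000 = 26.08000000
K * exp(-rT) = 27.0900 * 0.99203191 = 26.87414457
C = P + S*exp(-qT) - K*exp(-rT)
C = 2.6558 + 26.08000000 - 26.87414457 = 1.8617

Answer: Call price = 1.8617


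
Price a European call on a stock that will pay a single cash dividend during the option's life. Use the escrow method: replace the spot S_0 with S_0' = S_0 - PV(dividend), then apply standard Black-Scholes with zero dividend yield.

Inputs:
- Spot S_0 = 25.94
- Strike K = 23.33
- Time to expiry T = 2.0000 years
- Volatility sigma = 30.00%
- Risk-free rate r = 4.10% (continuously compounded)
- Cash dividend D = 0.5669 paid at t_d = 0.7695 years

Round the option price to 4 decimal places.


PV(D) = D * exp(-r * t_d) = 0.5669 * 0.96894299 = 0.54929378
S_0' = S_0 - PV(D) = 25.9400 - 0.54929378 = 25.39070622
d1 = (ln(S_0'/K) + (r + sigma^2/2)*T) / (sigma*sqrt(T)) = 0.60491364
d2 = d1 - sigma*sqrt(T) = 0.18064958
exp(-rT) = 0.92127196
N(d1) = 0.72738181; N(d2) = 0.57167868
C = S_0' * N(d1) - K * exp(-rT) * N(d2) = 25.39070622 * 0.72738181 - 23.3300 * 0.92127196 * 0.57167868 = 6.1815

Answer: Price = 6.1815


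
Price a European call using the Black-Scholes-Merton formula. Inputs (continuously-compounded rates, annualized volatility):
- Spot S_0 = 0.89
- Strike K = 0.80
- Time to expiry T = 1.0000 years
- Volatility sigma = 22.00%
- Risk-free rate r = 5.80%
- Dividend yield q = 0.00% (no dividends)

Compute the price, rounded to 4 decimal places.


d1 = (ln(S/K) + (r - q + 0.5*sigma^2) * T) / (sigma * sqrt(T)) = 0.85822607
d2 = d1 - sigma * sqrt(T) = 0.63822607
exp(-rT) = 0.94364995; exp(-qT) = 1.00000000
C = S_0 * exp(-qT) * N(d1) - K * exp(-rT) * N(d2)
N(d1) = 0.80461618; N(d2) = 0.73833673
C = 0.8900 * 1.00000000 * 0.80461618 - 0.8000 * 0.94364995 * 0.73833673 = 0.1587

Answer: Price = 0.1587


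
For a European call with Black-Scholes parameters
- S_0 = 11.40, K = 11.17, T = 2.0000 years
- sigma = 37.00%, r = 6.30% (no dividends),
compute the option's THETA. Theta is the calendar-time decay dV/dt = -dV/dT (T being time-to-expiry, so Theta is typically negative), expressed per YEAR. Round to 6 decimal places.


Answer: Theta = -0.828525

Derivation:
d1 = 0.5413795702; d2 = 0.0181205521
phi(d1) = 0.3445608909; exp(-qT) = 1.0000000000; exp(-rT) = 0.8816148468
Theta = -S*exp(-qT)*phi(d1)*sigma/(2*sqrt(T)) - r*K*exp(-rT)*N(d2) + q*S*exp(-qT)*N(d1)
N(d1) = 0.7058770071; N(d2) = 0.5072286588; sqrt(T) = 1.4142135624
Term 1 = -11.4000 * 1.0000000000 * 0.3445608909 * 0.3700 / (2 * 1.4142135624) = -0.5138395913
Term 2 = -0.0630 * 11.1700 * 0.8816148468 * 0.5072286588 = -0.3146852604
Term 3 = 0 (no dividend yield, q = 0)
Theta = -0.5138395913 + (-0.3146852604) + (0.0000000000) = -0.828525


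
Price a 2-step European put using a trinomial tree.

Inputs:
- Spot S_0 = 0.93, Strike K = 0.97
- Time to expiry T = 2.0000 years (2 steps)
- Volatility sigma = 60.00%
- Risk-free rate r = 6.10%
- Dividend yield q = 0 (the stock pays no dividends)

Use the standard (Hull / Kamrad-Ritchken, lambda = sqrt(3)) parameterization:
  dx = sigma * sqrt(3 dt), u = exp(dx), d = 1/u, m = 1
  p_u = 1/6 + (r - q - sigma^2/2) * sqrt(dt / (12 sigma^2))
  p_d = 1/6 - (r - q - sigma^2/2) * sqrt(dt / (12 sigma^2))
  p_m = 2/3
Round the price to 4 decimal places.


Answer: Price = V(0,0) = 0.2248

Derivation:
dt = T/N = 1.000000; dx = sigma*sqrt(3*dt) = 1.039230
u = exp(dx) = 2.827041; d = 1/u = 0.353727
p_u = 0.109413, p_m = 0.666667, p_d = 0.223921
Discount per step: exp(-r*dt) = 0.940823
Stock lattice S(k, j) with j the centered position index:
  k=0: S(0,+0) = 0.9300
  k=1: S(1,-1) = 0.3290; S(1,+0) = 0.9300; S(1,+1) = 2.6291
  k=2: S(2,-2) = 0.1164; S(2,-1) = 0.3290; S(2,+0) = 0.9300; S(2,+1) = 2.6291; S(2,+2) = 7.4327
Terminal payoffs V(N, j) = max(K - S_T, 0):
  V(2,-2) = 0.853636; V(2,-1) = 0.641034; V(2,+0) = 0.040000; V(2,+1) = 0.000000; V(2,+2) = 0.000000
Backward induction: V(k, j) = exp(-r*dt) * [p_u * V(k+1, j+1) + p_m * V(k+1, j) + p_d * V(k+1, j-1)]
  V(1,-1) = exp(-r*dt) * [p_u*0.040000 + p_m*0.641034 + p_d*0.853636] = 0.586019
  V(1,+0) = exp(-r*dt) * [p_u*0.000000 + p_m*0.040000 + p_d*0.641034] = 0.160135
  V(1,+1) = exp(-r*dt) * [p_u*0.000000 + p_m*0.000000 + p_d*0.040000] = 0.008427
  V(0,+0) = exp(-r*dt) * [p_u*0.008427 + p_m*0.160135 + p_d*0.586019] = 0.224763
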